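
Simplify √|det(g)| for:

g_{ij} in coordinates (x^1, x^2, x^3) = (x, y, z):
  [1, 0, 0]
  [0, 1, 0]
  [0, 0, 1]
det(g) = 1
√|det(g)| = 1
Volume element: dV = 1 dx dy dz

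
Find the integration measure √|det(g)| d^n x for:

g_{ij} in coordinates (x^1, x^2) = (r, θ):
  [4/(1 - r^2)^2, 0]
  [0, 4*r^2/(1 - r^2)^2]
det(g) = 16*r^2/(1 - r^2)^4
√|det(g)| = 4*r/(r^2 - 1)^2
Volume element: dV = 4*r/(r^2 - 1)^2 dr dθ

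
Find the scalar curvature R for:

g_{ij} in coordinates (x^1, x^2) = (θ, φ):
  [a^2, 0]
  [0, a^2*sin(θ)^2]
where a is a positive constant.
Non-zero Christoffel symbols (Γ^k_{ij} = Γ^k_{ji}):
Γ^θ_{φ φ} = -sin(2*θ)/2
Γ^φ_{θ φ} = 1/tan(θ)
Ricci tensor (R_{ij} = R^k_{ikj}): R_{θθ} = 1, R_{θφ} = 0, R_{φφ} = sin(θ)^2
Inverse metric: g^{θθ} = 1/a^2, g^{φφ} = 1/(a^2*sin(θ)^2)
R = g^{ij} R_{ij} = (1/a^2)(1) + (1/(a^2*sin(θ)^2))(sin(θ)^2) = 2/a^2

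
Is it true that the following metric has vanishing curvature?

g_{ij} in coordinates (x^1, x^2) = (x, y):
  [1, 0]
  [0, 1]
All metric components are constant, so every Christoffel symbol vanishes and R^i_{jkl} = 0.
Yes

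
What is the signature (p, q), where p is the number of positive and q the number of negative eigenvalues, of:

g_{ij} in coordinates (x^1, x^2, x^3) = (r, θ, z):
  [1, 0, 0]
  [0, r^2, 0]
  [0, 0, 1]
The metric is diagonal, so its eigenvalues are the diagonal entries: 1, r^2, 1 (at a generic point, where coordinate-dependent entries are positive).
3 positive, 0 negative.
(3, 0) - Riemannian (positive definite)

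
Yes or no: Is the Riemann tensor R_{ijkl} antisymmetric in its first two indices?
R_{ijkl} = -R_{jikl} (follows from metric compatibility).
Yes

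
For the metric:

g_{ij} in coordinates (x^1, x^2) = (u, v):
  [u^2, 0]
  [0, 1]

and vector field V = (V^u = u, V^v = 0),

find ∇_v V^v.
Non-zero Christoffel symbols:
Γ^u_{u u} = 1/u
∇_v V^v = ∂_v V^v + Γ^v_{v j} V^j
  = (0) + (0)(u) + (0)(0)
  = 0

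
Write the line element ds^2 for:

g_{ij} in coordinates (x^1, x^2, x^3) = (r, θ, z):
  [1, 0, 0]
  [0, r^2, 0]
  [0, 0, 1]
ds^2 = g_{ij} dx^i dx^j; only the non-zero components contribute.
ds^2 = dr^2 + r^2 dθ^2 + dz^2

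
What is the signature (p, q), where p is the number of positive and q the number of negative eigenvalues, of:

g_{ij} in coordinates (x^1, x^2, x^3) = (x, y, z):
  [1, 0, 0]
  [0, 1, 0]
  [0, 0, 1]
The metric is diagonal, so its eigenvalues are the diagonal entries: 1, 1, 1 (at a generic point, where coordinate-dependent entries are positive).
3 positive, 0 negative.
(3, 0) - Riemannian (positive definite)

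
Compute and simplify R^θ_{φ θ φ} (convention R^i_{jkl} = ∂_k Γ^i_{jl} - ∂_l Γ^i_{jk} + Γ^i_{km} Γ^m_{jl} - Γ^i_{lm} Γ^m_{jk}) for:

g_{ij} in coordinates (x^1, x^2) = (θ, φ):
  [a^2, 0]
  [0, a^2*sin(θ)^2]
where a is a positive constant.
Non-zero Christoffel symbols (Γ^k_{ij} = Γ^k_{ji}):
Γ^θ_{φ φ} = -sin(2*θ)/2
Γ^φ_{θ φ} = 1/tan(θ)
R^θ_{φ θ φ} = ∂_θ Γ^θ_{φ φ} - ∂_φ Γ^θ_{φ θ} + Γ^θ_{θ m} Γ^m_{φ φ} - Γ^θ_{φ m} Γ^m_{φ θ}
  = (-cos(2*θ)) - (0) + (0) - (-cos(θ)^2) = sin(θ)^2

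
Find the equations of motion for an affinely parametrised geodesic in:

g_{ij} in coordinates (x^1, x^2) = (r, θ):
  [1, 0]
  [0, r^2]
Geodesic equation: d^2x^k/dλ^2 + Γ^k_{ij} (dx^i/dλ)(dx^j/dλ) = 0.
Non-zero Christoffel symbols:
Γ^r_{θ θ} = -r
Γ^θ_{r θ} = 1/r
Substituting (the symmetric pair Γ^k_{ij}, Γ^k_{ji} combines into a factor 2):
d^2r/dλ^2 - r (dθ/dλ)^2 = 0
d^2θ/dλ^2 + (2/r) (dr/dλ)(dθ/dλ) = 0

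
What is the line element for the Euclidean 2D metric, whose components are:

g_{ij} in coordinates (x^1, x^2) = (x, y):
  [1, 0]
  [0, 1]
ds^2 = g_{ij} dx^i dx^j; only the non-zero components contribute.
ds^2 = dx^2 + dy^2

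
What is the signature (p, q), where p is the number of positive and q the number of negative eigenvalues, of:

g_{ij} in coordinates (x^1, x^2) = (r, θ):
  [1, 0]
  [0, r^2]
The metric is diagonal, so its eigenvalues are the diagonal entries: 1, r^2 (at a generic point, where coordinate-dependent entries are positive).
2 positive, 0 negative.
(2, 0) - Riemannian (positive definite)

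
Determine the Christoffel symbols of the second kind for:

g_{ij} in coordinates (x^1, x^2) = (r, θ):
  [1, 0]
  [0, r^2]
Using Γ^k_{ij} = (1/2) g^{km} (∂_i g_{mj} + ∂_j g_{mi} - ∂_m g_{ij}); the metric is diagonal, so only the m = k term contributes.
Non-zero symbols (using the symmetry Γ^k_{ij} = Γ^k_{ji}):
Γ^r_{θ θ} = (1/2) g^{rr} (∂_θ g_{rθ} + ∂_θ g_{rθ} - ∂_r g_{θθ}) = (1/2)(1)((0) + (0) - (2*r)) = -r
Γ^θ_{r θ} = (1/2) g^{θθ} (∂_r g_{θθ} + ∂_θ g_{θr} - ∂_θ g_{rθ}) = (1/2)(1/r^2)((2*r) + (0) - (0)) = 1/r
All other Christoffel symbols are zero.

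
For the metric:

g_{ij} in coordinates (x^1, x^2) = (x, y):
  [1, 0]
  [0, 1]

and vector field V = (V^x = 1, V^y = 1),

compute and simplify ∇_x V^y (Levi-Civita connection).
All Christoffel symbols are zero.
∇_x V^y = ∂_x V^y + Γ^y_{x j} V^j
  = (0) + (0)(1) + (0)(1)
  = 0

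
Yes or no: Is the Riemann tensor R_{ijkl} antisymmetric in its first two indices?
R_{ijkl} = -R_{jikl} (follows from metric compatibility).
Yes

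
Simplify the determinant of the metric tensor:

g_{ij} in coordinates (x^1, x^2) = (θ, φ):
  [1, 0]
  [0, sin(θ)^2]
For a 2×2 metric: det(g) = g_{11}·g_{22} - g_{12}·g_{21}
= (1)·(sin(θ)^2) - (0)·(0)
= sin(θ)^2 - 0
det(g) = sin(θ)^2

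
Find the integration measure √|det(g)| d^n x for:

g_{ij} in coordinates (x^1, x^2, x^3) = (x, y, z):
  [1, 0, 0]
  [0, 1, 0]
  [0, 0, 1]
det(g) = 1
√|det(g)| = 1
Volume element: dV = 1 dx dy dz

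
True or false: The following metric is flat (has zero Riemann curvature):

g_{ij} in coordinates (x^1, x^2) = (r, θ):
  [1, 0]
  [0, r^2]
Non-zero Christoffel symbols:
Γ^r_{θ θ} = -r
Γ^θ_{r θ} = 1/r
Ricci tensor: R_{rr} = 0, R_{rθ} = 0, R_{θθ} = 0
All R_{ij} vanish; in 2 dimensions the Riemann tensor is fully determined by the Ricci tensor, so R^i_{jkl} = 0: the metric is flat (curvilinear coordinates on flat space).
True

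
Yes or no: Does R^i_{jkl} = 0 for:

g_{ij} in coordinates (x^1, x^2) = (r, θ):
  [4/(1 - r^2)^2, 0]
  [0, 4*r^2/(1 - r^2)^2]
Non-zero Christoffel symbols:
Γ^r_{r r} = 2*r/(1 - r^2)
Γ^r_{θ θ} = (r^3 + r)/(r^2 - 1)
Γ^θ_{r θ} = (-r^2 - 1)/(r^3 - r)
Ricci tensor: R_{rr} = -4/(r^2 - 1)^2, R_{rθ} = 0, R_{θθ} = -4*r^2/(r^2 - 1)^2
The Ricci tensor is non-zero, so the Riemann tensor is non-zero: not flat.
No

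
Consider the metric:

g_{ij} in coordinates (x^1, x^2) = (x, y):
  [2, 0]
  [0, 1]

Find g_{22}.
With x^1 = x, x^2 = y, g_{22} = g_{yy} is the row-2, column-2 entry of the matrix.
g_{22} = 1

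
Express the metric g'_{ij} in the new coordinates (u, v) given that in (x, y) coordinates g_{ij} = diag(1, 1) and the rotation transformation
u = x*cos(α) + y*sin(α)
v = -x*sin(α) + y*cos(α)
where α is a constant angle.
Invert the transformation: x = u*cos(α) - v*sin(α), y = u*sin(α) + v*cos(α)
g'_{ij} = (∂x^k/∂x'^i)(∂x^l/∂x'^j) g_{kl}; with g_{kl} = δ_{kl} this is Σ_k (∂x^k/∂x'^i)(∂x^k/∂x'^j).
Jacobian: ∂x/∂u = cos(α), ∂x/∂v = -sin(α), ∂y/∂u = sin(α), ∂y/∂v = cos(α)
g'_{uu} = (cos(α))(cos(α)) + (sin(α))(sin(α)) = 1
g'_{uv} = (cos(α))(-sin(α)) + (sin(α))(cos(α)) = 0
g'_{vv} = (-sin(α))(-sin(α)) + (cos(α))(cos(α)) = 1
g'_{ij} = diag(1, 1)
The Euclidean metric is invariant under rotations.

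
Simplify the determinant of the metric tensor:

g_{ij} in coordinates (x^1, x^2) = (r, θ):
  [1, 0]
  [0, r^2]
For a 2×2 metric: det(g) = g_{11}·g_{22} - g_{12}·g_{21}
= (1)·(r^2) - (0)·(0)
= r^2 - 0
det(g) = r^2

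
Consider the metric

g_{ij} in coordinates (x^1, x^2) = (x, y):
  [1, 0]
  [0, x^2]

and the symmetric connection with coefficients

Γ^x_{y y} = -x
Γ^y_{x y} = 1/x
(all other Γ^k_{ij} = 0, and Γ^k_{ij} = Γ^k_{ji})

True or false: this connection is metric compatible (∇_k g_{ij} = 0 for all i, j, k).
Using ∇_k g_{ij} = ∂_k g_{ij} - Γ^m_{ki} g_{mj} - Γ^m_{kj} g_{im}:
e.g. ∇_x g_{yy} = (2*x) - (x) - (x) = 0
Every component ∇_k g_{ij} vanishes: the connection is metric compatible.
True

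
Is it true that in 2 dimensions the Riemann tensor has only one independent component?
The number of independent components is n^2(n^2-1)/12 = 4·3/12 = 1 for n = 2 (e.g. R_{1212}).
Yes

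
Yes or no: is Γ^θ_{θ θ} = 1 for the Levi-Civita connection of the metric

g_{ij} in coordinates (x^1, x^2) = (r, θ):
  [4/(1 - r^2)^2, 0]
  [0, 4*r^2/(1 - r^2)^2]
Γ^θ_{θ θ} = (1/2) g^{θθ} (∂_θ g_{θθ} + ∂_θ g_{θθ} - ∂_θ g_{θθ}) = (1/2)((1 - r^2)^2/(4*r^2))((0) + (0) - (0)) = 0
This differs from the proposed value 1.
No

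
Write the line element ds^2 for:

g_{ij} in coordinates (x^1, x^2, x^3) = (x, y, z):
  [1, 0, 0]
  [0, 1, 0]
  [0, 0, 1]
ds^2 = g_{ij} dx^i dx^j; only the non-zero components contribute.
ds^2 = dx^2 + dy^2 + dz^2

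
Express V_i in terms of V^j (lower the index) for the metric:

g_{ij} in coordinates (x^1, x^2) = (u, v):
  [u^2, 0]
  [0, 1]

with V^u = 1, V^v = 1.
V_i = g_{ij} V^j:
V_u = (u^2)(1) + (0)(1) = u^2
V_v = (0)(1) + (1)(1) = 1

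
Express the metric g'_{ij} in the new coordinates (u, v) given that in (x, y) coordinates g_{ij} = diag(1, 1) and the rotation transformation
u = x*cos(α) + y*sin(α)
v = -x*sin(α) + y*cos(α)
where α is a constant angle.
Invert the transformation: x = u*cos(α) - v*sin(α), y = u*sin(α) + v*cos(α)
g'_{ij} = (∂x^k/∂x'^i)(∂x^l/∂x'^j) g_{kl}; with g_{kl} = δ_{kl} this is Σ_k (∂x^k/∂x'^i)(∂x^k/∂x'^j).
Jacobian: ∂x/∂u = cos(α), ∂x/∂v = -sin(α), ∂y/∂u = sin(α), ∂y/∂v = cos(α)
g'_{uu} = (cos(α))(cos(α)) + (sin(α))(sin(α)) = 1
g'_{uv} = (cos(α))(-sin(α)) + (sin(α))(cos(α)) = 0
g'_{vv} = (-sin(α))(-sin(α)) + (cos(α))(cos(α)) = 1
g'_{ij} = diag(1, 1)
The Euclidean metric is invariant under rotations.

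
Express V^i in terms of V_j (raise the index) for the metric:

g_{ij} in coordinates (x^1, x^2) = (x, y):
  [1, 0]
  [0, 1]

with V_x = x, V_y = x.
Inverse metric (diagonal): g^{xx} = 1, g^{yy} = 1
V^i = g^{ij} V_j:
V^x = (1)(x) + (0)(x) = x
V^y = (0)(x) + (1)(x) = x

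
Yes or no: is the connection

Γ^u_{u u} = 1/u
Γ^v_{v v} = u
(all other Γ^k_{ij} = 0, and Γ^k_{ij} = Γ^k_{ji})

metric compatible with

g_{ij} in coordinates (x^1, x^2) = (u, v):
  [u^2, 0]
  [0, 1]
Using ∇_k g_{ij} = ∂_k g_{ij} - Γ^m_{ki} g_{mj} - Γ^m_{kj} g_{im}:
∇_v g_{vv} = (0) - (u) - (u) = -2*u ≠ 0
So the connection is not metric compatible (it is not the Levi-Civita connection).
No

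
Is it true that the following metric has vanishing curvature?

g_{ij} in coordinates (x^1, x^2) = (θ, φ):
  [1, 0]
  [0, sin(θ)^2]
Non-zero Christoffel symbols:
Γ^θ_{φ φ} = -sin(2*θ)/2
Γ^φ_{θ φ} = 1/tan(θ)
Ricci tensor: R_{θθ} = 1, R_{θφ} = 0, R_{φφ} = sin(θ)^2
The Ricci tensor is non-zero, so the Riemann tensor is non-zero: not flat.
No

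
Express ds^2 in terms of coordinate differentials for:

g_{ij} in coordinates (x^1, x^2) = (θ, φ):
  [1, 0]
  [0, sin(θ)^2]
ds^2 = g_{ij} dx^i dx^j; only the non-zero components contribute.
ds^2 = dθ^2 + sin(θ)^2 dφ^2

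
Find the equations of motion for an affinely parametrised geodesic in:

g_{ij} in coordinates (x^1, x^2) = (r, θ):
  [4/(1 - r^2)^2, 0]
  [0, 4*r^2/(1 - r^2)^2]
Geodesic equation: d^2x^k/dλ^2 + Γ^k_{ij} (dx^i/dλ)(dx^j/dλ) = 0.
Non-zero Christoffel symbols:
Γ^r_{r r} = 2*r/(1 - r^2)
Γ^r_{θ θ} = (r^3 + r)/(r^2 - 1)
Γ^θ_{r θ} = (-r^2 - 1)/(r^3 - r)
Substituting (the symmetric pair Γ^k_{ij}, Γ^k_{ji} combines into a factor 2):
d^2r/dλ^2 + (2*r/(1 - r^2)) (dr/dλ)^2 + ((r^3 + r)/(r^2 - 1)) (dθ/dλ)^2 = 0
d^2θ/dλ^2 + ((-2*r^2 - 2)/(r^3 - r)) (dr/dλ)(dθ/dλ) = 0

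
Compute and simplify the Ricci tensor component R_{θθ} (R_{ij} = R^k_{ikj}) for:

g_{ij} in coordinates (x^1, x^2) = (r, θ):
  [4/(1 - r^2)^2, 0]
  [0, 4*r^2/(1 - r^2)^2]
Non-zero Christoffel symbols (Γ^k_{ij} = Γ^k_{ji}):
Γ^r_{r r} = 2*r/(1 - r^2)
Γ^r_{θ θ} = (r^3 + r)/(r^2 - 1)
Γ^θ_{r θ} = (-r^2 - 1)/(r^3 - r)
R^r_{θ r θ} = ∂_r Γ^r_{θ θ} - ∂_θ Γ^r_{θ r} + Γ^r_{r m} Γ^m_{θ θ} - Γ^r_{θ m} Γ^m_{θ r}
  = ((r^4 - 4*r^2 - 1)/(r^2 - 1)^2) - (0) + (-2*r^2*(r^2 + 1)/(r^2 - 1)^2) - (-(r^2 + 1)^2/(r^2 - 1)^2) = -4*r^2/(r^2 - 1)^2
R^θ_{θ θ θ} = 0 (a repeated index in an antisymmetric pair)
R_{θθ} = R^r_{θ r θ} + R^θ_{θ θ θ} = (-4*r^2/(r^2 - 1)^2) + (0) = -4*r^2/(r^2 - 1)^2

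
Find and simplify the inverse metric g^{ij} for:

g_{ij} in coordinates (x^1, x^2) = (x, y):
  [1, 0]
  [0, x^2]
The metric is diagonal, so g^{ij} is diagonal with entries 1/g_{ii}: diag(1, 1/(x^2)).
g^{ij}:
  [1, 0]
  [0, 1/x^2]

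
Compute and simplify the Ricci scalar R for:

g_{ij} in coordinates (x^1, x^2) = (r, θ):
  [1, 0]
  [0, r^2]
Non-zero Christoffel symbols (Γ^k_{ij} = Γ^k_{ji}):
Γ^r_{θ θ} = -r
Γ^θ_{r θ} = 1/r
Ricci tensor (R_{ij} = R^k_{ikj}): R_{rr} = 0, R_{rθ} = 0, R_{θθ} = 0
Inverse metric: g^{rr} = 1, g^{θθ} = 1/r^2
R = g^{ij} R_{ij} = (1)(0) + (1/r^2)(0) = 0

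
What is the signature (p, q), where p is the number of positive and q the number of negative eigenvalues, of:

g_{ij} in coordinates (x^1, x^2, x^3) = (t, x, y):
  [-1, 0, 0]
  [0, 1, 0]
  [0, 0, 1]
The metric is diagonal, so its eigenvalues are the diagonal entries: -1, 1, 1 (at a generic point, where coordinate-dependent entries are positive).
2 positive, 1 negative.
(2, 1) - Lorentzian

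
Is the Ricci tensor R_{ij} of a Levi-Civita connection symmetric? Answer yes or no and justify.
R_{ij} = R^k_{ikj}; the pair symmetry R_{kilj} = R_{ljki} gives R_{ij} = R_{ji}.
Yes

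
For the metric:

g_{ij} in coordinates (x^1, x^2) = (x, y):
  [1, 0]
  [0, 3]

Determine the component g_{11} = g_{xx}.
With x^1 = x, x^2 = y, g_{11} = g_{xx} is the row-1, column-1 entry of the matrix.
g_{11} = 1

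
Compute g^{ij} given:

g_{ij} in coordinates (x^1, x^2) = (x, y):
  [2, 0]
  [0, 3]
The metric is diagonal, so g^{ij} is diagonal with entries 1/g_{ii}: diag(1/2, 1/3).
g^{ij}:
  [1/2, 0]
  [0, 1/3]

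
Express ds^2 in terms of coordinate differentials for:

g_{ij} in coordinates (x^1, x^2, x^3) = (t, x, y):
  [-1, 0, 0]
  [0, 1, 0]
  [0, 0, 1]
ds^2 = g_{ij} dx^i dx^j; only the non-zero components contribute.
ds^2 = -dt^2 + dx^2 + dy^2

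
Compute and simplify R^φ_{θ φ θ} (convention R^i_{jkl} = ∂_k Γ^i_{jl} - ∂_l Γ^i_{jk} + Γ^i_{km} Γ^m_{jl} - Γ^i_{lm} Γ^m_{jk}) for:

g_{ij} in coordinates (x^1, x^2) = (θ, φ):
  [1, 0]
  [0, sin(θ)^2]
Non-zero Christoffel symbols (Γ^k_{ij} = Γ^k_{ji}):
Γ^θ_{φ φ} = -sin(2*θ)/2
Γ^φ_{θ φ} = 1/tan(θ)
R^φ_{θ φ θ} = ∂_φ Γ^φ_{θ θ} - ∂_θ Γ^φ_{θ φ} + Γ^φ_{φ m} Γ^m_{θ θ} - Γ^φ_{θ m} Γ^m_{θ φ}
  = (0) - (-1/sin(θ)^2) + (0) - (1/tan(θ)^2) = 1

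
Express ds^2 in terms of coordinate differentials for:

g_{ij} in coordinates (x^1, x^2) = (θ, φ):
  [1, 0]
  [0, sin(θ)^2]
ds^2 = g_{ij} dx^i dx^j; only the non-zero components contribute.
ds^2 = dθ^2 + sin(θ)^2 dφ^2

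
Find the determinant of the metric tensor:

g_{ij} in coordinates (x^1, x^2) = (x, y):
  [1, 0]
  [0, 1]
For a 2×2 metric: det(g) = g_{11}·g_{22} - g_{12}·g_{21}
= (1)·(1) - (0)·(0)
= 1 - 0
det(g) = 1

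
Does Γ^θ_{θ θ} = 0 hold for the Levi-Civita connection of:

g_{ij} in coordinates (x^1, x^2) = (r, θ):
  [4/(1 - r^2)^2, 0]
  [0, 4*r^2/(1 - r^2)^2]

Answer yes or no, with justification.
Γ^θ_{θ θ} = (1/2) g^{θθ} (∂_θ g_{θθ} + ∂_θ g_{θθ} - ∂_θ g_{θθ}) = (1/2)((1 - r^2)^2/(4*r^2))((0) + (0) - (0)) = 0
This equals the proposed value 0.
Yes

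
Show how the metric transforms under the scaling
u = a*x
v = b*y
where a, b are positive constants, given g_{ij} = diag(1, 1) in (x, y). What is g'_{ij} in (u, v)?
Invert the transformation: x = u/a, y = v/b
g'_{ij} = (∂x^k/∂x'^i)(∂x^l/∂x'^j) g_{kl}; with g_{kl} = δ_{kl} this is Σ_k (∂x^k/∂x'^i)(∂x^k/∂x'^j).
Jacobian: ∂x/∂u = 1/a, ∂x/∂v = 0, ∂y/∂u = 0, ∂y/∂v = 1/b
g'_{uu} = (1/a)(1/a) + (0)(0) = 1/a^2
g'_{uv} = (1/a)(0) + (0)(1/b) = 0
g'_{vv} = (0)(0) + (1/b)(1/b) = 1/b^2
g'_{ij} = diag(1/a^2, 1/b^2)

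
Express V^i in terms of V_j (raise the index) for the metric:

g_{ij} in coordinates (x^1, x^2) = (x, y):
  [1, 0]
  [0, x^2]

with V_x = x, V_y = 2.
Inverse metric (diagonal): g^{xx} = 1, g^{yy} = 1/x^2
V^i = g^{ij} V_j:
V^x = (1)(x) + (0)(2) = x
V^y = (0)(x) + (1/x^2)(2) = 2/x^2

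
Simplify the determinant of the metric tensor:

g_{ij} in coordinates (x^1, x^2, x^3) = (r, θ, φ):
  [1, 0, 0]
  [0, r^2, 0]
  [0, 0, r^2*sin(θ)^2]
Diagonal metric: det(g) = g_{11}·g_{22}·g_{33}
= (1)·(r^2)·(r^2*sin(θ)^2)
det(g) = r^4*sin(θ)^2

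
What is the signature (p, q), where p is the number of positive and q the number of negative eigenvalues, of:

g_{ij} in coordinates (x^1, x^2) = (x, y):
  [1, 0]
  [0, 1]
The metric is diagonal, so its eigenvalues are the diagonal entries: 1, 1 (at a generic point, where coordinate-dependent entries are positive).
2 positive, 0 negative.
(2, 0) - Riemannian (positive definite)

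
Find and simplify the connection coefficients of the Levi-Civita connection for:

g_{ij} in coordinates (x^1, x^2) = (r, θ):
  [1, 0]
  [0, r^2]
Using Γ^k_{ij} = (1/2) g^{km} (∂_i g_{mj} + ∂_j g_{mi} - ∂_m g_{ij}); the metric is diagonal, so only the m = k term contributes.
Non-zero symbols (using the symmetry Γ^k_{ij} = Γ^k_{ji}):
Γ^r_{θ θ} = (1/2) g^{rr} (∂_θ g_{rθ} + ∂_θ g_{rθ} - ∂_r g_{θθ}) = (1/2)(1)((0) + (0) - (2*r)) = -r
Γ^θ_{r θ} = (1/2) g^{θθ} (∂_r g_{θθ} + ∂_θ g_{θr} - ∂_θ g_{rθ}) = (1/2)(1/r^2)((2*r) + (0) - (0)) = 1/r
All other Christoffel symbols are zero.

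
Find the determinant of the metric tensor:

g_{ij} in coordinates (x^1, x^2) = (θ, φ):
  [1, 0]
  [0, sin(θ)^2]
For a 2×2 metric: det(g) = g_{11}·g_{22} - g_{12}·g_{21}
= (1)·(sin(θ)^2) - (0)·(0)
= sin(θ)^2 - 0
det(g) = sin(θ)^2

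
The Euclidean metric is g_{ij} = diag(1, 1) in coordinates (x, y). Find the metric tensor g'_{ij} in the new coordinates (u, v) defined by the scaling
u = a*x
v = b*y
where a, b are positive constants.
Invert the transformation: x = u/a, y = v/b
g'_{ij} = (∂x^k/∂x'^i)(∂x^l/∂x'^j) g_{kl}; with g_{kl} = δ_{kl} this is Σ_k (∂x^k/∂x'^i)(∂x^k/∂x'^j).
Jacobian: ∂x/∂u = 1/a, ∂x/∂v = 0, ∂y/∂u = 0, ∂y/∂v = 1/b
g'_{uu} = (1/a)(1/a) + (0)(0) = 1/a^2
g'_{uv} = (1/a)(0) + (0)(1/b) = 0
g'_{vv} = (0)(0) + (1/b)(1/b) = 1/b^2
g'_{ij} = diag(1/a^2, 1/b^2)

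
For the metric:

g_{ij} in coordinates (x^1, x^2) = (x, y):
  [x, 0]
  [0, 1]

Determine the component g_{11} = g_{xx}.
With x^1 = x, x^2 = y, g_{11} = g_{xx} is the row-1, column-1 entry of the matrix.
g_{11} = x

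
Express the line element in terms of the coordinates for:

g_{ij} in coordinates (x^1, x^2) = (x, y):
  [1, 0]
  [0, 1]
ds^2 = g_{ij} dx^i dx^j; only the non-zero components contribute.
ds^2 = dx^2 + dy^2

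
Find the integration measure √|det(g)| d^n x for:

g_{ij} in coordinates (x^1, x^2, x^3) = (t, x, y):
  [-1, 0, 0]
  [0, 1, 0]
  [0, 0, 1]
det(g) = -1
√|det(g)| = 1
Volume element: dV = 1 dt dx dy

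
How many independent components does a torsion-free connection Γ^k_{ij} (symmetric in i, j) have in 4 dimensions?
Γ^k_{ij} has n choices for the upper index and n(n+1)/2 independent symmetric lower index pairs.
Total = 4 × 4×5/2 = 4 × 10 = 40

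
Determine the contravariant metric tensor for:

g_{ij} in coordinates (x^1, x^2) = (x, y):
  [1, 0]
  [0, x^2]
The metric is diagonal, so g^{ij} is diagonal with entries 1/g_{ii}: diag(1, 1/(x^2)).
g^{ij}:
  [1, 0]
  [0, 1/x^2]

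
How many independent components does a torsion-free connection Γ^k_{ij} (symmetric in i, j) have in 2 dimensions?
Γ^k_{ij} has n choices for the upper index and n(n+1)/2 independent symmetric lower index pairs.
Total = 2 × 2×3/2 = 2 × 3 = 6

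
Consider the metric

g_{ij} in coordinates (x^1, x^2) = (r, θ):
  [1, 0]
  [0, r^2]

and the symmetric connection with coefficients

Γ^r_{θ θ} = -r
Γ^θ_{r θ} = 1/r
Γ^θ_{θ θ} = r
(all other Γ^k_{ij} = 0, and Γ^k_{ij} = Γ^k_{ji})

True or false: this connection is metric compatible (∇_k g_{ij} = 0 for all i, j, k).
Using ∇_k g_{ij} = ∂_k g_{ij} - Γ^m_{ki} g_{mj} - Γ^m_{kj} g_{im}:
∇_θ g_{θθ} = (0) - (r^3) - (r^3) = -2*r^3 ≠ 0
So the connection is not metric compatible (it is not the Levi-Civita connection).
False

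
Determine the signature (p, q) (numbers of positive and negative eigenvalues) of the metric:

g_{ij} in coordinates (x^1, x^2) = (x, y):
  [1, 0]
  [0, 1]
The metric is diagonal, so its eigenvalues are the diagonal entries: 1, 1 (at a generic point, where coordinate-dependent entries are positive).
2 positive, 0 negative.
(2, 0) - Riemannian (positive definite)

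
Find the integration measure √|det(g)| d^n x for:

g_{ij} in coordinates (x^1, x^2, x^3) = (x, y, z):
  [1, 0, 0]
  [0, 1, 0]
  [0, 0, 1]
det(g) = 1
√|det(g)| = 1
Volume element: dV = 1 dx dy dz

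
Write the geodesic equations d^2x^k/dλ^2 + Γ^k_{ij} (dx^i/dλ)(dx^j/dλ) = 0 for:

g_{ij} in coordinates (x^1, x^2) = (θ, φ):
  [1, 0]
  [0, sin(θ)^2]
Geodesic equation: d^2x^k/dλ^2 + Γ^k_{ij} (dx^i/dλ)(dx^j/dλ) = 0.
Non-zero Christoffel symbols:
Γ^θ_{φ φ} = -sin(2*θ)/2
Γ^φ_{θ φ} = 1/tan(θ)
Substituting (the symmetric pair Γ^k_{ij}, Γ^k_{ji} combines into a factor 2):
d^2θ/dλ^2 - (sin(2*θ)/2) (dφ/dλ)^2 = 0
d^2φ/dλ^2 + (2/tan(θ)) (dθ/dλ)(dφ/dλ) = 0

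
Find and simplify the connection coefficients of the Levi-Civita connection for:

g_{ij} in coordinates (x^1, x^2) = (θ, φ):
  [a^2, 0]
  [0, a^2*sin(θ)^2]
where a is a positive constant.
Using Γ^k_{ij} = (1/2) g^{km} (∂_i g_{mj} + ∂_j g_{mi} - ∂_m g_{ij}); the metric is diagonal, so only the m = k term contributes.
Non-zero symbols (using the symmetry Γ^k_{ij} = Γ^k_{ji}):
Γ^θ_{φ φ} = (1/2) g^{θθ} (∂_φ g_{θφ} + ∂_φ g_{θφ} - ∂_θ g_{φφ}) = (1/2)(1/a^2)((0) + (0) - (a^2*sin(2*θ))) = -sin(2*θ)/2
Γ^φ_{θ φ} = (1/2) g^{φφ} (∂_θ g_{φφ} + ∂_φ g_{φθ} - ∂_φ g_{θφ}) = (1/2)(1/(a^2*sin(θ)^2))((a^2*sin(2*θ)) + (0) - (0)) = 1/tan(θ)
All other Christoffel symbols are zero.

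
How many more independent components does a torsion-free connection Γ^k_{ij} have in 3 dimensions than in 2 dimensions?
Independent components in n dimensions: n × n(n+1)/2 = n^2(n+1)/2.
3D: 3 × 6 = 18
2D: 2 × 3 = 6
Difference = 18 - 6 = 12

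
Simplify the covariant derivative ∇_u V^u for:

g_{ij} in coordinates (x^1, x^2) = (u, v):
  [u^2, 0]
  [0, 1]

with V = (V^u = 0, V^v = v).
Non-zero Christoffel symbols:
Γ^u_{u u} = 1/u
∇_u V^u = ∂_u V^u + Γ^u_{u j} V^j
  = (0) + (1/u)(0) + (0)(v)
  = 0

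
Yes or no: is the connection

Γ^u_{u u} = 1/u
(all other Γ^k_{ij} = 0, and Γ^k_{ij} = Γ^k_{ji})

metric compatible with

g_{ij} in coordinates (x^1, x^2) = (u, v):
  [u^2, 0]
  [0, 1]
Using ∇_k g_{ij} = ∂_k g_{ij} - Γ^m_{ki} g_{mj} - Γ^m_{kj} g_{im}:
e.g. ∇_u g_{uu} = (2*u) - (u) - (u) = 0
Every component ∇_k g_{ij} vanishes: the connection is metric compatible.
Yes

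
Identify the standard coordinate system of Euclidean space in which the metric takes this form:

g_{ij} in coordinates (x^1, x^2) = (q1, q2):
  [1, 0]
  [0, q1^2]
The line element ds^2 = dq1^2 + q1^2 dq2^2 is dr^2 + r^2 dθ^2 with q1 = r, q2 = θ.
polar coordinates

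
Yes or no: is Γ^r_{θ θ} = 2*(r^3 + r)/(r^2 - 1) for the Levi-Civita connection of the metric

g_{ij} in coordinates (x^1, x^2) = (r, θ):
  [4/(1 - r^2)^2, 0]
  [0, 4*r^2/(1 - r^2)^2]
Γ^r_{θ θ} = (1/2) g^{rr} (∂_θ g_{rθ} + ∂_θ g_{rθ} - ∂_r g_{θθ}) = (1/2)((1 - r^2)^2/4)((0) + (0) - (-8*(r^3 + r)/(r^2 - 1)^3)) = (r^3 + r)/(r^2 - 1)
This differs from the proposed value 2*(r^3 + r)/(r^2 - 1).
No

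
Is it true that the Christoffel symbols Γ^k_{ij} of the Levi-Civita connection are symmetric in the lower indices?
The Levi-Civita connection is torsion-free, which is exactly Γ^k_{ij} = Γ^k_{ji}.
Yes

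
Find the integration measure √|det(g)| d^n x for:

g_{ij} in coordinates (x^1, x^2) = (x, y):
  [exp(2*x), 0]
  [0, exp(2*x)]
det(g) = exp(4*x)
√|det(g)| = exp(2*x)
Volume element: dV = exp(2*x) dx dy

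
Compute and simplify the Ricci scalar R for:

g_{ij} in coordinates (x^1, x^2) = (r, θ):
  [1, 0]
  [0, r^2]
Non-zero Christoffel symbols (Γ^k_{ij} = Γ^k_{ji}):
Γ^r_{θ θ} = -r
Γ^θ_{r θ} = 1/r
Ricci tensor (R_{ij} = R^k_{ikj}): R_{rr} = 0, R_{rθ} = 0, R_{θθ} = 0
Inverse metric: g^{rr} = 1, g^{θθ} = 1/r^2
R = g^{ij} R_{ij} = (1)(0) + (1/r^2)(0) = 0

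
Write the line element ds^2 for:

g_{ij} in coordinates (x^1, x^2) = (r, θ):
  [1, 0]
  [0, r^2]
ds^2 = g_{ij} dx^i dx^j; only the non-zero components contribute.
ds^2 = dr^2 + r^2 dθ^2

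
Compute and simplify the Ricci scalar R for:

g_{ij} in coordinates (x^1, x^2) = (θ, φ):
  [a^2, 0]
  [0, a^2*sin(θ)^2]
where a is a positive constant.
Non-zero Christoffel symbols (Γ^k_{ij} = Γ^k_{ji}):
Γ^θ_{φ φ} = -sin(2*θ)/2
Γ^φ_{θ φ} = 1/tan(θ)
Ricci tensor (R_{ij} = R^k_{ikj}): R_{θθ} = 1, R_{θφ} = 0, R_{φφ} = sin(θ)^2
Inverse metric: g^{θθ} = 1/a^2, g^{φφ} = 1/(a^2*sin(θ)^2)
R = g^{ij} R_{ij} = (1/a^2)(1) + (1/(a^2*sin(θ)^2))(sin(θ)^2) = 2/a^2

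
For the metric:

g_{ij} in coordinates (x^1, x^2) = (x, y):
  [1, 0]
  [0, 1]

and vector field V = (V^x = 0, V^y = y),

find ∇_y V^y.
All Christoffel symbols are zero.
∇_y V^y = ∂_y V^y + Γ^y_{y j} V^j
  = (1) + (0)(0) + (0)(y)
  = 1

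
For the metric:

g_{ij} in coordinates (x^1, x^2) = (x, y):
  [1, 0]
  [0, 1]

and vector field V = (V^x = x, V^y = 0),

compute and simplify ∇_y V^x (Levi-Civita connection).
All Christoffel symbols are zero.
∇_y V^x = ∂_y V^x + Γ^x_{y j} V^j
  = (0) + (0)(x) + (0)(0)
  = 0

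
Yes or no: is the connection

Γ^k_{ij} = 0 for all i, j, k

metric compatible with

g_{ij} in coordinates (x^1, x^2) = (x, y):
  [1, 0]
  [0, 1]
Using ∇_k g_{ij} = ∂_k g_{ij} - Γ^m_{ki} g_{mj} - Γ^m_{kj} g_{im}:
e.g. ∇_y g_{xx} = (0) - (0) - (0) = 0
Every component ∇_k g_{ij} vanishes: the connection is metric compatible.
Yes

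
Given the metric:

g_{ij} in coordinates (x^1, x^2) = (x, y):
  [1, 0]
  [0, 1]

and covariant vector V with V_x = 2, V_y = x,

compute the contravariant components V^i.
Inverse metric (diagonal): g^{xx} = 1, g^{yy} = 1
V^i = g^{ij} V_j:
V^x = (1)(2) + (0)(x) = 2
V^y = (0)(2) + (1)(x) = x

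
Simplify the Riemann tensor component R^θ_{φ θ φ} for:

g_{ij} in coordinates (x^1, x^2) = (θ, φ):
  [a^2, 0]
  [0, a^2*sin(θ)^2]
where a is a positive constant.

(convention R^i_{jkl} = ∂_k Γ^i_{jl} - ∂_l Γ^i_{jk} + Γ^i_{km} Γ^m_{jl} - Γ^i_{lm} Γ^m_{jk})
Non-zero Christoffel symbols (Γ^k_{ij} = Γ^k_{ji}):
Γ^θ_{φ φ} = -sin(2*θ)/2
Γ^φ_{θ φ} = 1/tan(θ)
R^θ_{φ θ φ} = ∂_θ Γ^θ_{φ φ} - ∂_φ Γ^θ_{φ θ} + Γ^θ_{θ m} Γ^m_{φ φ} - Γ^θ_{φ m} Γ^m_{φ θ}
  = (-cos(2*θ)) - (0) + (0) - (-cos(θ)^2) = sin(θ)^2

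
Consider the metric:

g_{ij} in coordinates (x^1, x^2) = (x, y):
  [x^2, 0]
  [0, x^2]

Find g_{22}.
With x^1 = x, x^2 = y, g_{22} = g_{yy} is the row-2, column-2 entry of the matrix.
g_{22} = x^2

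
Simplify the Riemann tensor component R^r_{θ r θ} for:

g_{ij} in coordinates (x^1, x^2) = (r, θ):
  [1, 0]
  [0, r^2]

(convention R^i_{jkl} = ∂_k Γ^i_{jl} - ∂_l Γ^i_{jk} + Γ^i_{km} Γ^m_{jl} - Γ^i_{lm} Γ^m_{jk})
Non-zero Christoffel symbols (Γ^k_{ij} = Γ^k_{ji}):
Γ^r_{θ θ} = -r
Γ^θ_{r θ} = 1/r
R^r_{θ r θ} = ∂_r Γ^r_{θ θ} - ∂_θ Γ^r_{θ r} + Γ^r_{r m} Γ^m_{θ θ} - Γ^r_{θ m} Γ^m_{θ r}
  = (-1) - (0) + (0) - (-1) = 0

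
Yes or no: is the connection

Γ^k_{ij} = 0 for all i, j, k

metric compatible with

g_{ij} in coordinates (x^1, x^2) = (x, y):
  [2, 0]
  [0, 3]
Using ∇_k g_{ij} = ∂_k g_{ij} - Γ^m_{ki} g_{mj} - Γ^m_{kj} g_{im}:
e.g. ∇_y g_{yy} = (0) - (0) - (0) = 0
Every component ∇_k g_{ij} vanishes: the connection is metric compatible.
Yes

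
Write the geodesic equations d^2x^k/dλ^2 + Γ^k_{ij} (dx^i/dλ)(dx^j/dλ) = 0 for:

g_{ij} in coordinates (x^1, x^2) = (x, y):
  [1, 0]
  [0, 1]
Geodesic equation: d^2x^k/dλ^2 + Γ^k_{ij} (dx^i/dλ)(dx^j/dλ) = 0.
All Christoffel symbols vanish, so the geodesics are straight lines:
d^2x/dλ^2 = 0
d^2y/dλ^2 = 0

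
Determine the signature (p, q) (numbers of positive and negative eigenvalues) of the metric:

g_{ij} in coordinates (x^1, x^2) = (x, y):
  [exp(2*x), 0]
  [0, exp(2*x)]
The metric is diagonal, so its eigenvalues are the diagonal entries: exp(2*x), exp(2*x) (at a generic point, where coordinate-dependent entries are positive).
2 positive, 0 negative.
(2, 0) - Riemannian (positive definite)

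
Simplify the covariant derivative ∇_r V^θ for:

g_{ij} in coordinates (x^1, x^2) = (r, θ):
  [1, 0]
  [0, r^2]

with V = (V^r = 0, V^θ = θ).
Non-zero Christoffel symbols:
Γ^r_{θ θ} = -r
Γ^θ_{r θ} = 1/r
∇_r V^θ = ∂_r V^θ + Γ^θ_{r j} V^j
  = (0) + (0)(0) + (1/r)(θ)
  = θ/r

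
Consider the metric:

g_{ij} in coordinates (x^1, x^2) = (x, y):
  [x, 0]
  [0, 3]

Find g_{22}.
With x^1 = x, x^2 = y, g_{22} = g_{yy} is the row-2, column-2 entry of the matrix.
g_{22} = 3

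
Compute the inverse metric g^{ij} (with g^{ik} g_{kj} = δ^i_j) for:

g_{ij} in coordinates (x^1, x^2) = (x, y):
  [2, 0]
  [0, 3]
The metric is diagonal, so g^{ij} is diagonal with entries 1/g_{ii}: diag(1/2, 1/3).
g^{ij}:
  [1/2, 0]
  [0, 1/3]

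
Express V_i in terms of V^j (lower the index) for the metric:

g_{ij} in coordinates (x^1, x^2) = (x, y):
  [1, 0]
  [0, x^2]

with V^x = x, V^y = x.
V_i = g_{ij} V^j:
V_x = (1)(x) + (0)(x) = x
V_y = (0)(x) + (x^2)(x) = x^3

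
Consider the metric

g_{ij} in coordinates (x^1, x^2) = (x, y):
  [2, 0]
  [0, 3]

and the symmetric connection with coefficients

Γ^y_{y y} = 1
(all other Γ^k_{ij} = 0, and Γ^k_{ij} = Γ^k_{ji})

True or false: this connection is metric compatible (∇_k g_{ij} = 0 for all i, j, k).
Using ∇_k g_{ij} = ∂_k g_{ij} - Γ^m_{ki} g_{mj} - Γ^m_{kj} g_{im}:
∇_y g_{yy} = (0) - (3) - (3) = -6 ≠ 0
So the connection is not metric compatible (it is not the Levi-Civita connection).
False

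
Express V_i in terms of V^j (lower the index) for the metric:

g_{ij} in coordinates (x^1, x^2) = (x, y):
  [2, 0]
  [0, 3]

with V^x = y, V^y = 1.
V_i = g_{ij} V^j:
V_x = (2)(y) + (0)(1) = 2*y
V_y = (0)(y) + (3)(1) = 3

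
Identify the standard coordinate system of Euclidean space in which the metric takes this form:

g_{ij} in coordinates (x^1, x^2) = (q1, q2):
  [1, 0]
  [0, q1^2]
The line element ds^2 = dq1^2 + q1^2 dq2^2 is dr^2 + r^2 dθ^2 with q1 = r, q2 = θ.
polar coordinates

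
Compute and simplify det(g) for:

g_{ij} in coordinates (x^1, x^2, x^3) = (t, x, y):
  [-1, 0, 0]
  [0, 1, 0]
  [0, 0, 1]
Diagonal metric: det(g) = g_{11}·g_{22}·g_{33}
= (-1)·(1)·(1)
det(g) = -1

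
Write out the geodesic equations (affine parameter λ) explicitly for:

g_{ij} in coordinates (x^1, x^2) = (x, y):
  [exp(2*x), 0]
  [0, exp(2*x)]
Geodesic equation: d^2x^k/dλ^2 + Γ^k_{ij} (dx^i/dλ)(dx^j/dλ) = 0.
Non-zero Christoffel symbols:
Γ^x_{x x} = 1
Γ^x_{y y} = -1
Γ^y_{x y} = 1
Substituting (the symmetric pair Γ^k_{ij}, Γ^k_{ji} combines into a factor 2):
d^2x/dλ^2 + (dx/dλ)^2 - (dy/dλ)^2 = 0
d^2y/dλ^2 + 2 (dx/dλ)(dy/dλ) = 0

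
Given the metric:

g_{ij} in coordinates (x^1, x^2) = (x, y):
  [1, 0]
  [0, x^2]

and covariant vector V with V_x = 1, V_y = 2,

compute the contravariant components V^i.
Inverse metric (diagonal): g^{xx} = 1, g^{yy} = 1/x^2
V^i = g^{ij} V_j:
V^x = (1)(1) + (0)(2) = 1
V^y = (0)(1) + (1/x^2)(2) = 2/x^2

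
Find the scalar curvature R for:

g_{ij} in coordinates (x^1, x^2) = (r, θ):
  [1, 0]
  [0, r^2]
Non-zero Christoffel symbols (Γ^k_{ij} = Γ^k_{ji}):
Γ^r_{θ θ} = -r
Γ^θ_{r θ} = 1/r
Ricci tensor (R_{ij} = R^k_{ikj}): R_{rr} = 0, R_{rθ} = 0, R_{θθ} = 0
Inverse metric: g^{rr} = 1, g^{θθ} = 1/r^2
R = g^{ij} R_{ij} = (1)(0) + (1/r^2)(0) = 0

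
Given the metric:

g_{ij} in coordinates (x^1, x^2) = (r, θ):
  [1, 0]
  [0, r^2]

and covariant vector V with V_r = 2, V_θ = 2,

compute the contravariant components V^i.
Inverse metric (diagonal): g^{rr} = 1, g^{θθ} = 1/r^2
V^i = g^{ij} V_j:
V^r = (1)(2) + (0)(2) = 2
V^θ = (0)(2) + (1/r^2)(2) = 2/r^2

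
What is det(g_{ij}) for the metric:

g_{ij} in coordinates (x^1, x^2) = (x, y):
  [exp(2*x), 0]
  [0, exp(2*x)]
For a 2×2 metric: det(g) = g_{11}·g_{22} - g_{12}·g_{21}
= (exp(2*x))·(exp(2*x)) - (0)·(0)
= exp(4*x) - 0
det(g) = exp(4*x)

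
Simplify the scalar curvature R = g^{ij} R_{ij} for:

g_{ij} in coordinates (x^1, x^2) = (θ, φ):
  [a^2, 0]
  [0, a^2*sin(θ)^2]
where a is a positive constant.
Non-zero Christoffel symbols (Γ^k_{ij} = Γ^k_{ji}):
Γ^θ_{φ φ} = -sin(2*θ)/2
Γ^φ_{θ φ} = 1/tan(θ)
Ricci tensor (R_{ij} = R^k_{ikj}): R_{θθ} = 1, R_{θφ} = 0, R_{φφ} = sin(θ)^2
Inverse metric: g^{θθ} = 1/a^2, g^{φφ} = 1/(a^2*sin(θ)^2)
R = g^{ij} R_{ij} = (1/a^2)(1) + (1/(a^2*sin(θ)^2))(sin(θ)^2) = 2/a^2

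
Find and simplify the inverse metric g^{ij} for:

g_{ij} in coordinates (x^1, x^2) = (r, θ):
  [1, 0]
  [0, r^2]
The metric is diagonal, so g^{ij} is diagonal with entries 1/g_{ii}: diag(1, 1/(r^2)).
g^{ij}:
  [1, 0]
  [0, 1/r^2]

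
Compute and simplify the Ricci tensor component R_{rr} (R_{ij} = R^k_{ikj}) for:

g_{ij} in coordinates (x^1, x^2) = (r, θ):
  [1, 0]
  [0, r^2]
Non-zero Christoffel symbols (Γ^k_{ij} = Γ^k_{ji}):
Γ^r_{θ θ} = -r
Γ^θ_{r θ} = 1/r
R^r_{r r r} = 0 (a repeated index in an antisymmetric pair)
R^θ_{r θ r} = ∂_θ Γ^θ_{r r} - ∂_r Γ^θ_{r θ} + Γ^θ_{θ m} Γ^m_{r r} - Γ^θ_{r m} Γ^m_{r θ}
  = (0) - (-1/r^2) + (0) - (1/r^2) = 0
R_{rr} = R^r_{r r r} + R^θ_{r θ r} = (0) + (0) = 0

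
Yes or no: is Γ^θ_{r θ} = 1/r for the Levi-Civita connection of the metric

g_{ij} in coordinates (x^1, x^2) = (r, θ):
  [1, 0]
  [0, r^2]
Γ^θ_{r θ} = (1/2) g^{θθ} (∂_r g_{θθ} + ∂_θ g_{θr} - ∂_θ g_{rθ}) = (1/2)(1/r^2)((2*r) + (0) - (0)) = 1/r
This equals the proposed value 1/r.
Yes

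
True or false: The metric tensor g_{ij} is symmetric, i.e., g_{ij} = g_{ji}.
By definition the metric is a symmetric bilinear form, g_{ij} = g_{ji}.
True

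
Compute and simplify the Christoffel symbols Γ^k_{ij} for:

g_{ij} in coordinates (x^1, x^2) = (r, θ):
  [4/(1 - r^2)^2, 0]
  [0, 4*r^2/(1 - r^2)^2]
Using Γ^k_{ij} = (1/2) g^{km} (∂_i g_{mj} + ∂_j g_{mi} - ∂_m g_{ij}); the metric is diagonal, so only the m = k term contributes.
Non-zero symbols (using the symmetry Γ^k_{ij} = Γ^k_{ji}):
Γ^r_{r r} = (1/2) g^{rr} (∂_r g_{rr} + ∂_r g_{rr} - ∂_r g_{rr}) = (1/2)((1 - r^2)^2/4)((16*r/(1 - r^2)^3) + (16*r/(1 - r^2)^3) - (16*r/(1 - r^2)^3)) = 2*r/(1 - r^2)
Γ^r_{θ θ} = (1/2) g^{rr} (∂_θ g_{rθ} + ∂_θ g_{rθ} - ∂_r g_{θθ}) = (1/2)((1 - r^2)^2/4)((0) + (0) - (-8*(r^3 + r)/(r^2 - 1)^3)) = (r^3 + r)/(r^2 - 1)
Γ^θ_{r θ} = (1/2) g^{θθ} (∂_r g_{θθ} + ∂_θ g_{θr} - ∂_θ g_{rθ}) = (1/2)((1 - r^2)^2/(4*r^2))((-8*(r^3 + r)/(r^2 - 1)^3) + (0) - (0)) = (-r^2 - 1)/(r^3 - r)
All other Christoffel symbols are zero.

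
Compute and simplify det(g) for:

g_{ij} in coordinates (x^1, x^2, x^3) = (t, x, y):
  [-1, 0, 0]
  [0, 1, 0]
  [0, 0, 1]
Diagonal metric: det(g) = g_{11}·g_{22}·g_{33}
= (-1)·(1)·(1)
det(g) = -1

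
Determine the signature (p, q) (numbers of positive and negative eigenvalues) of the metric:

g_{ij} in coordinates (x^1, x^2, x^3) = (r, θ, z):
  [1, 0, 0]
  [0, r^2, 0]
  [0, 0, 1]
The metric is diagonal, so its eigenvalues are the diagonal entries: 1, r^2, 1 (at a generic point, where coordinate-dependent entries are positive).
3 positive, 0 negative.
(3, 0) - Riemannian (positive definite)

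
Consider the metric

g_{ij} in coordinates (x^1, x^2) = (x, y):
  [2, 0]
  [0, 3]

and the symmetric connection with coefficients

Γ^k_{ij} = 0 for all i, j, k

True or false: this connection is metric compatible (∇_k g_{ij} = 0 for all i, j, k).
Using ∇_k g_{ij} = ∂_k g_{ij} - Γ^m_{ki} g_{mj} - Γ^m_{kj} g_{im}:
e.g. ∇_x g_{xy} = (0) - (0) - (0) = 0
Every component ∇_k g_{ij} vanishes: the connection is metric compatible.
True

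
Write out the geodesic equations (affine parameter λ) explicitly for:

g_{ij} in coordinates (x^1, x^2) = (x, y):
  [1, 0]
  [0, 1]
Geodesic equation: d^2x^k/dλ^2 + Γ^k_{ij} (dx^i/dλ)(dx^j/dλ) = 0.
All Christoffel symbols vanish, so the geodesics are straight lines:
d^2x/dλ^2 = 0
d^2y/dλ^2 = 0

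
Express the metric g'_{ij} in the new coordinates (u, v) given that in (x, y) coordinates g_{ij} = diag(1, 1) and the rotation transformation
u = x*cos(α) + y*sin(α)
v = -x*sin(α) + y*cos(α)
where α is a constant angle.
Invert the transformation: x = u*cos(α) - v*sin(α), y = u*sin(α) + v*cos(α)
g'_{ij} = (∂x^k/∂x'^i)(∂x^l/∂x'^j) g_{kl}; with g_{kl} = δ_{kl} this is Σ_k (∂x^k/∂x'^i)(∂x^k/∂x'^j).
Jacobian: ∂x/∂u = cos(α), ∂x/∂v = -sin(α), ∂y/∂u = sin(α), ∂y/∂v = cos(α)
g'_{uu} = (cos(α))(cos(α)) + (sin(α))(sin(α)) = 1
g'_{uv} = (cos(α))(-sin(α)) + (sin(α))(cos(α)) = 0
g'_{vv} = (-sin(α))(-sin(α)) + (cos(α))(cos(α)) = 1
g'_{ij} = diag(1, 1)
The Euclidean metric is invariant under rotations.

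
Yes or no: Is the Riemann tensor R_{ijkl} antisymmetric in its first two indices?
R_{ijkl} = -R_{jikl} (follows from metric compatibility).
Yes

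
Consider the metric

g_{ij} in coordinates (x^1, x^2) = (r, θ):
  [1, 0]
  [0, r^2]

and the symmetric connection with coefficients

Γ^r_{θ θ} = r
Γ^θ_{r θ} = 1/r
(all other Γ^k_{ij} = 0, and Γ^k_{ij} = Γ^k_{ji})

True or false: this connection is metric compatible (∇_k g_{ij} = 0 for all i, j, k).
Using ∇_k g_{ij} = ∂_k g_{ij} - Γ^m_{ki} g_{mj} - Γ^m_{kj} g_{im}:
∇_θ g_{rθ} = (0) - (r) - (r) = -2*r ≠ 0
So the connection is not metric compatible (it is not the Levi-Civita connection).
False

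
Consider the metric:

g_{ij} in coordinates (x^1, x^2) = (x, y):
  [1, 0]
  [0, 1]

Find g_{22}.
With x^1 = x, x^2 = y, g_{22} = g_{yy} is the row-2, column-2 entry of the matrix.
g_{22} = 1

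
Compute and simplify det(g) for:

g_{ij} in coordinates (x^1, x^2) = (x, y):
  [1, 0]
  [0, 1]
For a 2×2 metric: det(g) = g_{11}·g_{22} - g_{12}·g_{21}
= (1)·(1) - (0)·(0)
= 1 - 0
det(g) = 1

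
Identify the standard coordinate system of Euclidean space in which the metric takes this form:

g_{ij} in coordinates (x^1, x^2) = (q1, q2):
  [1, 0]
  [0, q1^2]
The line element ds^2 = dq1^2 + q1^2 dq2^2 is dr^2 + r^2 dθ^2 with q1 = r, q2 = θ.
polar coordinates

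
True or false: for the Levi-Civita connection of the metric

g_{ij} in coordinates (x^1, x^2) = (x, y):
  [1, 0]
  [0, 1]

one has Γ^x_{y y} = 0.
Γ^x_{y y} = (1/2) g^{xx} (∂_y g_{xy} + ∂_y g_{xy} - ∂_x g_{yy}) = (1/2)(1)((0) + (0) - (0)) = 0
This equals the proposed value 0.
True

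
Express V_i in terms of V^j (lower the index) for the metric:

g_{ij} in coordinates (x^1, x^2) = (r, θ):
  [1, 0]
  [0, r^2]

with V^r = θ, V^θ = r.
V_i = g_{ij} V^j:
V_r = (1)(θ) + (0)(r) = θ
V_θ = (0)(θ) + (r^2)(r) = r^3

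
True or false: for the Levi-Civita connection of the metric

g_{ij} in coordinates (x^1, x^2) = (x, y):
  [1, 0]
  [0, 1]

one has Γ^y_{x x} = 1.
Γ^y_{x x} = (1/2) g^{yy} (∂_x g_{yx} + ∂_x g_{yx} - ∂_y g_{xx}) = (1/2)(1)((0) + (0) - (0)) = 0
This differs from the proposed value 1.
False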